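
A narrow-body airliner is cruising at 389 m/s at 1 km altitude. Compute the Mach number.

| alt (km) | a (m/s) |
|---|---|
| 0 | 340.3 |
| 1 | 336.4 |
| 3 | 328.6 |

At 1 km, from the table: a = 336.4 m/s.
M = v/a = 389 / 336.4 = 1.16

M = 1.16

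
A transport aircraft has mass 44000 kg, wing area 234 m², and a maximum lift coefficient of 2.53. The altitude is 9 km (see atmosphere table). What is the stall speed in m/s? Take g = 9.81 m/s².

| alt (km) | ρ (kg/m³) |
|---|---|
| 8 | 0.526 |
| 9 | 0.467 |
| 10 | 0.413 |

V_stall = 55.9 m/s

At 9 km, from the table: ρ = 0.467 kg/m³.
Weight W = mg = 44000 × 9.81 = 4.316×10^5 N.
From L = ½ρV²S·CL,max = W: V_stall = √(2W/(ρSCL,max)) = √(2·4.316×10^5/(0.467·234·2.53))
V_stall = √3122 = 55.9 m/s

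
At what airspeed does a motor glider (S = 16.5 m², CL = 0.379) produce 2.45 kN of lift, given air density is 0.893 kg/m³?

v = 29.6 m/s

L = ½ρv²S·CL ⇒ v = √(2L/(ρ·S·CL))
v = √(2 × 2450 / (0.893 × 16.5 × 0.379)) = √877.4 = 29.6 m/s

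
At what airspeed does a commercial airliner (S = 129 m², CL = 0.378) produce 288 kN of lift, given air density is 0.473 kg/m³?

v = 158 m/s

L = ½ρv²S·CL ⇒ v = √(2L/(ρ·S·CL))
v = √(2 × 2.88×10^5 / (0.473 × 129 × 0.378)) = √24970 = 158 m/s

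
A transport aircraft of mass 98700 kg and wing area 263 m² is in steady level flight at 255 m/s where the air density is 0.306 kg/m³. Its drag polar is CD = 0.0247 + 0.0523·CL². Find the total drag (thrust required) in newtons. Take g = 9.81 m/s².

In steady level flight, lift balances weight: W = mg = 98700 × 9.81 = 9.6825×10^5 N.
q = ½ρv² = ½ × 0.306 × 255² = 9949 Pa.
Required CL = L/(qS) = 9.6825×10^5/(9949·263) = 0.37.
CD = 0.0247 + 0.0523 × 0.37² = 0.03186.
D = q·S·CD = 9949 × 263 × 0.03186 = 83370 N

D = 83400 N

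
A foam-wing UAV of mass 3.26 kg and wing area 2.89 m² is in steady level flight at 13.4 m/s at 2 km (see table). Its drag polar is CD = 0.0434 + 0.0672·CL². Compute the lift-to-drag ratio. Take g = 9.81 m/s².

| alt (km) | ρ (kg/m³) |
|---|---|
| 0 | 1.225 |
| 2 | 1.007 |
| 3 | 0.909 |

L/D = 2.76

At 2 km, from the table: ρ = 1.007 kg/m³.
Weight W = mg = 3.26 × 9.81 = 31.981 N; in level flight L = W.
q = ½ρv² = ½ × 1.007 × 13.4² = 90.41 Pa.
CL = 2W/(ρv²S) = 2×31.981/(1.007×13.4²×2.89) = 0.1224.
CD = 0.0434 + 0.0672 × 0.1224² = 0.04441.
L/D = CL/CD = 0.1224 / 0.04441 = 2.76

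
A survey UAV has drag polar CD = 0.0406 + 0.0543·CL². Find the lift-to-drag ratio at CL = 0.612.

CD = 0.0406 + 0.0543 × 0.612² = 0.06094
L/D = CL/CD = 0.612 / 0.06094 = 10

L/D = 10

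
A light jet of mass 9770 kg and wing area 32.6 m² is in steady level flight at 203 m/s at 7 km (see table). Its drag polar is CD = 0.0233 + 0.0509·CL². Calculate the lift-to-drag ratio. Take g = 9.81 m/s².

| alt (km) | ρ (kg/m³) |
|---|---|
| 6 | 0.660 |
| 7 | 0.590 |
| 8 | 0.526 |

L/D = 9.2

At 7 km, from the table: ρ = 0.590 kg/m³.
Weight W = mg = 9770 × 9.81 = 95844 N; in level flight L = W.
Dynamic pressure q = 0.5 × 0.59 × 203² = 12160 Pa.
Required CL = L/(qS) = 95844/(12160·32.6) = 0.2418.
CD = 0.0233 + 0.0509 × 0.2418² = 0.02628.
L/D = CL/CD = 0.2418 / 0.02628 = 9.2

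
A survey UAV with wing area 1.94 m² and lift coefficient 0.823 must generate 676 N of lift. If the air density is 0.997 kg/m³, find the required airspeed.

v = 29.1 m/s

L = ½ρv²S·CL ⇒ v = √(2L/(ρ·S·CL))
v = √(2 × 676 / (0.997 × 1.94 × 0.823)) = √849.3 = 29.1 m/s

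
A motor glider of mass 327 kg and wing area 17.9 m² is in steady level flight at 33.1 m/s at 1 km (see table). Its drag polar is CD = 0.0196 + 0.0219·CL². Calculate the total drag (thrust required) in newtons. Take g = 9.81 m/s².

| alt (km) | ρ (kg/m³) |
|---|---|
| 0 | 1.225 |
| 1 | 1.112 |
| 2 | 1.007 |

At 1 km, from the table: ρ = 1.112 kg/m³.
In steady level flight, lift balances weight: W = mg = 327 × 9.81 = 3207.9 N.
Dynamic pressure q = 0.5 × 1.112 × 33.1² = 609.2 Pa.
Required CL = L/(qS) = 3207.9/(609.2·17.9) = 0.2942.
CD = 0.0196 + 0.0219 × 0.2942² = 0.0215.
D = q·S·CD = 609.2 × 17.9 × 0.0215 = 234.4 N

D = 234 N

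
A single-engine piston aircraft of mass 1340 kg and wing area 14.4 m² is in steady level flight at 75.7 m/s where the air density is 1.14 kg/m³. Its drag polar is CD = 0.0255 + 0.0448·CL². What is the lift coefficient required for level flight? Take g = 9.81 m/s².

Weight W = mg = 1340 × 9.81 = 13145 N; in level flight L = W.
Dynamic pressure q = 0.5 × 1.14 × 75.7² = 3266 Pa.
CL = W/(q·S) = 13145 / (3266 × 14.4) = 0.2795.

CL = 0.279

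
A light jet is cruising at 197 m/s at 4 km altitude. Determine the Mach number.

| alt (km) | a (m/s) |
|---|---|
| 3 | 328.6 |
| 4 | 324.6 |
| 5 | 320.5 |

At 4 km, from the table: a = 324.6 m/s.
M = v/a = 197 / 324.6 = 0.607

M = 0.607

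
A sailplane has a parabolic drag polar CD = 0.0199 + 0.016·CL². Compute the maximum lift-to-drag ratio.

For CD = CD0 + K·CL², (L/D)max occurs at CL* = √(CD0/K) and equals 1/(2√(K·CD0)).
(L/D)max = 1/(2√(0.016 × 0.0199)) = 1/(2 × 0.01784) = 28

(L/D)max = 28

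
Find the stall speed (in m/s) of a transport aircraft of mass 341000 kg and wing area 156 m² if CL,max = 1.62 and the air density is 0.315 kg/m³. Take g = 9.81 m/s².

V_stall = 290 m/s

Weight W = mg = 341000 × 9.81 = 3.345×10^6 N.
V_stall = √(2W/(ρ·S·CL,max)) = √(2 × 3.345×10^6 / (0.315 × 156 × 1.62))
V_stall = √84040 = 290 m/s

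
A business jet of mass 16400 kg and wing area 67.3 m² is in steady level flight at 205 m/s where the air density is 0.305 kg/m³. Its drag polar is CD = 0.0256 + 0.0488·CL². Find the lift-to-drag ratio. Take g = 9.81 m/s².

L/D = 11.5

Weight W = mg = 16400 × 9.81 = 1.6088×10^5 N; in level flight L = W.
Dynamic pressure q = 0.5 × 0.305 × 205² = 6409 Pa.
CL = 2W/(ρv²S) = 2×1.6088×10^5/(0.305×205²×67.3) = 0.373.
CD = 0.0256 + 0.0488 × 0.373² = 0.03239.
L/D = CL/CD = 0.373 / 0.03239 = 11.5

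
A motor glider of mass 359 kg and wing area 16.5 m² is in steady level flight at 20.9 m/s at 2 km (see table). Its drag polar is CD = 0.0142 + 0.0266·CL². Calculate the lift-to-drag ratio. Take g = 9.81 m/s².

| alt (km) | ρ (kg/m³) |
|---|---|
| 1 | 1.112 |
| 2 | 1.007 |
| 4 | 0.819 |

L/D = 24.7

At 2 km, from the table: ρ = 1.007 kg/m³.
Level flight ⇒ L = W = m·g = 359 × 9.81 = 3521.8 N.
q = ½ρv² = ½ × 1.007 × 20.9² = 219.9 Pa.
CL = 2W/(ρv²S) = 2×3521.8/(1.007×20.9²×16.5) = 0.9705.
CD = 0.0142 + 0.0266 × 0.9705² = 0.03925.
L/D = CL/CD = 0.9705 / 0.03925 = 24.7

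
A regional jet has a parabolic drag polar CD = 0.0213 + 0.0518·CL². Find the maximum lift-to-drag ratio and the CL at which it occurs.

For CD = CD0 + K·CL², (L/D)max occurs at CL* = √(CD0/K) and equals 1/(2√(K·CD0)).
(L/D)max = 1/(2√(0.0518 × 0.0213)) = 1/(2 × 0.03322) = 15.1
CL* = √(0.0213/0.0518) = 0.641

(L/D)max = 15.1, at CL = 0.641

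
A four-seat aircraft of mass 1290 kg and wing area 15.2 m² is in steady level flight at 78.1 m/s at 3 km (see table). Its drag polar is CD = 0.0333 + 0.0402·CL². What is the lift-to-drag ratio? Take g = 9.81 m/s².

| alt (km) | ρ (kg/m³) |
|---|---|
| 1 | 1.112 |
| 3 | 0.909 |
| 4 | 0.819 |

L/D = 8.13

At 3 km, from the table: ρ = 0.909 kg/m³.
Weight W = mg = 1290 × 9.81 = 12655 N; in level flight L = W.
Dynamic pressure q = 0.5 × 0.909 × 78.1² = 2772 Pa.
CL = 2W/(ρv²S) = 2×12655/(0.909×78.1²×15.2) = 0.3003.
CD = 0.0333 + 0.0402 × 0.3003² = 0.03693.
L/D = CL/CD = 0.3003 / 0.03693 = 8.13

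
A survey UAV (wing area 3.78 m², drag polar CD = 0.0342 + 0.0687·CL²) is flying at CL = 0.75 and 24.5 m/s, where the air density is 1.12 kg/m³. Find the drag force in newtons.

CD = 0.0342 + 0.0687 × 0.75² = 0.07284
D = ½ρv²S·CD = ½ × 1.12 × 24.5² × 3.78 × 0.07284 = 92.6 N

D = 92.6 N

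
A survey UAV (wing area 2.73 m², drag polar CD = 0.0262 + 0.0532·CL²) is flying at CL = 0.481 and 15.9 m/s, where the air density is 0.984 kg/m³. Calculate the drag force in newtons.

D = 13.1 N

CD = 0.0262 + 0.0532 × 0.481² = 0.03851
D = ½ρv²S·CD = ½ × 0.984 × 15.9² × 2.73 × 0.03851 = 13.1 N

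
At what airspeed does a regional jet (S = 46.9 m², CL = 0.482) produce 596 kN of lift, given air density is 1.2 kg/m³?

v = 210 m/s

L = ½ρv²S·CL ⇒ v = √(2L/(ρ·S·CL))
v = √(2 × 5.96×10^5 / (1.2 × 46.9 × 0.482)) = √43940 = 210 m/s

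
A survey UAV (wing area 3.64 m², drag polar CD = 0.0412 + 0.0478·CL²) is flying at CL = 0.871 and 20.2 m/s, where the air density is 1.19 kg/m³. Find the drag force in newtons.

CD = 0.0412 + 0.0478 × 0.871² = 0.07746
D = ½ρv²S·CD = ½ × 1.19 × 20.2² × 3.64 × 0.07746 = 68.5 N

D = 68.5 N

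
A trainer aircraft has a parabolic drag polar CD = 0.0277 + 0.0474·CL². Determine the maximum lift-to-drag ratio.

(L/D)max = 13.8

For CD = CD0 + K·CL², (L/D)max occurs at CL* = √(CD0/K) and equals 1/(2√(K·CD0)).
(L/D)max = 1/(2√(0.0474 × 0.0277)) = 1/(2 × 0.03624) = 13.8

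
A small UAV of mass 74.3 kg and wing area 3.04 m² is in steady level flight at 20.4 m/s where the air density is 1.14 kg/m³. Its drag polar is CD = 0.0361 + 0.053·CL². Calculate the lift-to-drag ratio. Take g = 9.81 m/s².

L/D = 11.2

Weight W = mg = 74.3 × 9.81 = 728.88 N; in level flight L = W.
q = ½ρv² = ½ × 1.14 × 20.4² = 237.2 Pa.
Required CL = L/(qS) = 728.88/(237.2·3.04) = 1.011.
CD = 0.0361 + 0.053 × 1.011² = 0.09025.
L/D = CL/CD = 1.011 / 0.09025 = 11.2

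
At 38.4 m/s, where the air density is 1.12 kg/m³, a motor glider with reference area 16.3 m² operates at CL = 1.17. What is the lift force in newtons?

Dynamic pressure q = ½ρv² = ½ × 1.12 × 38.4² = 825.8 Pa.
L = q·S·CL = 825.8 × 16.3 × 1.17 = 15700 N ≈ 15.7 kN

L = 15700 N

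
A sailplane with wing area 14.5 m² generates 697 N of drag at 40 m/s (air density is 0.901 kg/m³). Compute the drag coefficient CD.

From D = ½ρv²S·CD, rearranging gives CD = 2D/(ρv²S).
CD = 2 × 697 / (0.901 × 40² × 14.5) = 0.0667

CD = 0.0667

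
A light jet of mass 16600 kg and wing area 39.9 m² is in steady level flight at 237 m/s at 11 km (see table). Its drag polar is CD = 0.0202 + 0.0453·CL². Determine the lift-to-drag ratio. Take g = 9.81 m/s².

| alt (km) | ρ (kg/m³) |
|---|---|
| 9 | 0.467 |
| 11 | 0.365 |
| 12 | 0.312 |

At 11 km, from the table: ρ = 0.365 kg/m³.
Level flight ⇒ L = W = m·g = 16600 × 9.81 = 1.6285×10^5 N.
q = ½ρv² = ½ × 0.365 × 237² = 10250 Pa.
CL = W/(q·S) = 1.6285×10^5 / (10250 × 39.9) = 0.3981.
CD = 0.0202 + 0.0453 × 0.3981² = 0.02738.
L/D = CL/CD = 0.3981 / 0.02738 = 14.5

L/D = 14.5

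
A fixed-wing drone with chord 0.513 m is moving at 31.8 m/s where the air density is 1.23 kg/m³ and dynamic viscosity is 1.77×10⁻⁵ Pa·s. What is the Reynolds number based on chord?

Re = 1.13×10^6

Re = ρ·v·c/μ = 1.23 × 31.8 × 0.513 / (1.77×10⁻⁵) = 1.13×10^6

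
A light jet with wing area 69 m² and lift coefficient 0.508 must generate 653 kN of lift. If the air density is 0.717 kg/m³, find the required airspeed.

L = ½ρv²S·CL ⇒ v = √(2L/(ρ·S·CL))
v = √(2 × 6.53×10^5 / (0.717 × 69 × 0.508)) = √51970 = 228 m/s

v = 228 m/s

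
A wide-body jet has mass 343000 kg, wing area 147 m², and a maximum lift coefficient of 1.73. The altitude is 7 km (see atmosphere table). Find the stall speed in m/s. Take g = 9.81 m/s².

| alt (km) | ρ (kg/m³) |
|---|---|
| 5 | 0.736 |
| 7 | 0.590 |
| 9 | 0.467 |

V_stall = 212 m/s

At 7 km, from the table: ρ = 0.590 kg/m³.
Weight W = mg = 343000 × 9.81 = 3.365×10^6 N.
V_stall = √(2W/(ρ·S·CL,max)) = √(2 × 3.365×10^6 / (0.59 × 147 × 1.73))
V_stall = √44850 = 212 m/s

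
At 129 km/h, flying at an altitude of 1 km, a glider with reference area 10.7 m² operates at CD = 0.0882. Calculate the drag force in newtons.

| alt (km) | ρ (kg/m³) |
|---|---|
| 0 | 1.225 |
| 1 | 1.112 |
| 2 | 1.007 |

At 1 km, from the table: ρ = 1.112 kg/m³.
Convert speed: v = 129 km/h ÷ 3.6 = 35.83 m/s.
D = ½ρv²S·CD = ½ × 1.112 × 35.83² × 10.7 × 0.0882 = 674 N

D = 674 N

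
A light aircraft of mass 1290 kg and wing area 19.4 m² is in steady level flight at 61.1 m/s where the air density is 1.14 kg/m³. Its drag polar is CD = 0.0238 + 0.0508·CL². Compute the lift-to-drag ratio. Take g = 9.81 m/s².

L/D = 10.7

Level flight ⇒ L = W = m·g = 1290 × 9.81 = 12655 N.
Dynamic pressure q = 0.5 × 1.14 × 61.1² = 2128 Pa.
CL = 2W/(ρv²S) = 2×12655/(1.14×61.1²×19.4) = 0.3065.
CD = 0.0238 + 0.0508 × 0.3065² = 0.02857.
L/D = CL/CD = 0.3065 / 0.02857 = 10.7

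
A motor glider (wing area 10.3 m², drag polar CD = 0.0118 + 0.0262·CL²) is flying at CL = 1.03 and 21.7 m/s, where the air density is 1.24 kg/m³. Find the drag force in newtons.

D = 119 N

CD = 0.0118 + 0.0262 × 1.03² = 0.0396
D = ½ρv²S·CD = ½ × 1.24 × 21.7² × 10.3 × 0.0396 = 119 N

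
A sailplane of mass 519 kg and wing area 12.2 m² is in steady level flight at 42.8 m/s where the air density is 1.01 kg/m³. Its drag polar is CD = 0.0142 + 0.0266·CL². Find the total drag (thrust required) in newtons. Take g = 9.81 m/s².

Weight W = mg = 519 × 9.81 = 5091.4 N; in level flight L = W.
Dynamic pressure q = 0.5 × 1.01 × 42.8² = 925.1 Pa.
Required CL = L/(qS) = 5091.4/(925.1·12.2) = 0.4511.
CD = 0.0142 + 0.0266 × 0.4511² = 0.01961.
D = q·S·CD = 925.1 × 12.2 × 0.01961 = 221.4 N

D = 221 N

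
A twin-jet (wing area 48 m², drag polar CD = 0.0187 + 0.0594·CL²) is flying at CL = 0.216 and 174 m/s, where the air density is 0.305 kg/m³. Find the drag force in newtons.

CD = 0.0187 + 0.0594 × 0.216² = 0.02147
D = ½ρv²S·CD = ½ × 0.305 × 174² × 48 × 0.02147 = 4760 N

D = 4760 N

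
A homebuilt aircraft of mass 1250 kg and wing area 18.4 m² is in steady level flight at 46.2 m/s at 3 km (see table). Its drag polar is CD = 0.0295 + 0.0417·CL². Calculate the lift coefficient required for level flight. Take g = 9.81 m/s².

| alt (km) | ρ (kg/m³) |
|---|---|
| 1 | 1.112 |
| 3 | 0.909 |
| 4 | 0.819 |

At 3 km, from the table: ρ = 0.909 kg/m³.
In steady level flight, lift balances weight: W = mg = 1250 × 9.81 = 12262 N.
Dynamic pressure q = 0.5 × 0.909 × 46.2² = 970.1 Pa.
Required CL = L/(qS) = 12262/(970.1·18.4) = 0.687.

CL = 0.687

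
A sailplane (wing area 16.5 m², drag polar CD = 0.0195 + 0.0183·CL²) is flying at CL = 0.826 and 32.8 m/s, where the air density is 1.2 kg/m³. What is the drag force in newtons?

CD = 0.0195 + 0.0183 × 0.826² = 0.03199
D = ½ρv²S·CD = ½ × 1.2 × 32.8² × 16.5 × 0.03199 = 341 N

D = 341 N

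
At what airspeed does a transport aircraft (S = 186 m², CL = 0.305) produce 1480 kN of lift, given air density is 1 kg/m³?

L = ½ρv²S·CL ⇒ v = √(2L/(ρ·S·CL))
v = √(2 × 1.48×10^6 / (1 × 186 × 0.305)) = √52180 = 228 m/s

v = 228 m/s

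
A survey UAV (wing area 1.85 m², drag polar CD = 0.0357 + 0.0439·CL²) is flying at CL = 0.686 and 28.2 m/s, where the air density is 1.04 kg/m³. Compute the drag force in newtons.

D = 43.1 N

CD = 0.0357 + 0.0439 × 0.686² = 0.05636
D = ½ρv²S·CD = ½ × 1.04 × 28.2² × 1.85 × 0.05636 = 43.1 N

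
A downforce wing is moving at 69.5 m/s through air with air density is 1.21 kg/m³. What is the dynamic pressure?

q = ½ρv² = ½ × 1.21 × 69.5² = 2920 Pa

q = 2920 Pa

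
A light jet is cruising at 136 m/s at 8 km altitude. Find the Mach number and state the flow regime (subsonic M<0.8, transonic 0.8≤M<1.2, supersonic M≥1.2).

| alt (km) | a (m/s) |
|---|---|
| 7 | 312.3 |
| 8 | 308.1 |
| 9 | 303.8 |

M = 0.441 (subsonic)

At 8 km, from the table: a = 308.1 m/s.
M = v/a = 136 / 308.1 = 0.441
M = 0.441 → subsonic.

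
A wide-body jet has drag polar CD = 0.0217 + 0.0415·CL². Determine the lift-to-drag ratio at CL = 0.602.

CD = 0.0217 + 0.0415 × 0.602² = 0.03674
L/D = CL/CD = 0.602 / 0.03674 = 16.4

L/D = 16.4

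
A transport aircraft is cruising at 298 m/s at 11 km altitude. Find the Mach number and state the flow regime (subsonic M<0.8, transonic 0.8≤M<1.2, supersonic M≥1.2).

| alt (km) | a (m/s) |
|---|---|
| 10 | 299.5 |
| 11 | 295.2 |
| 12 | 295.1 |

M = 1.01 (transonic)

At 11 km, from the table: a = 295.2 m/s.
M = v/a = 298 / 295.2 = 1.01
M = 1.01 → transonic.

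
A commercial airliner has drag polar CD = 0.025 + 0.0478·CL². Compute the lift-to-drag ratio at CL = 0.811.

CD = 0.025 + 0.0478 × 0.811² = 0.05644
L/D = CL/CD = 0.811 / 0.05644 = 14.4

L/D = 14.4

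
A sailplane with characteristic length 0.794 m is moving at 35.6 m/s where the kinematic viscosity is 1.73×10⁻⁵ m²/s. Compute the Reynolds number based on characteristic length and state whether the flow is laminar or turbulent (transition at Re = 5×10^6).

Re = 1.63×10^6 (laminar)

Re = v·c/ν = 35.6 × 0.794 / (1.73×10⁻⁵) = 1.63×10^6
Since 1.63×10^6 < 5×10^6, the flow is laminar.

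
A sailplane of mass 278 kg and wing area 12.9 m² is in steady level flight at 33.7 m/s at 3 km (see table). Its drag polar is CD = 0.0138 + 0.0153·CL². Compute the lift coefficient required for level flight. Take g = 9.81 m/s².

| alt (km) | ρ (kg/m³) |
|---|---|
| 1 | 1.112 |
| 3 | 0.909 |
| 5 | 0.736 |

At 3 km, from the table: ρ = 0.909 kg/m³.
Level flight ⇒ L = W = m·g = 278 × 9.81 = 2727.2 N.
Dynamic pressure q = 0.5 × 0.909 × 33.7² = 516.2 Pa.
CL = 2W/(ρv²S) = 2×2727.2/(0.909×33.7²×12.9) = 0.4096.

CL = 0.41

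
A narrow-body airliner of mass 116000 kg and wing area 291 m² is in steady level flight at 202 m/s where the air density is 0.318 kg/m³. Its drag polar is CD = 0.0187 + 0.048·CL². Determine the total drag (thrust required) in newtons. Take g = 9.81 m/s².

Level flight ⇒ L = W = m·g = 116000 × 9.81 = 1.138×10^6 N.
q = ½ρv² = ½ × 0.318 × 202² = 6488 Pa.
CL = W/(q·S) = 1.138×10^6 / (6488 × 291) = 0.6027.
CD = 0.0187 + 0.048 × 0.6027² = 0.03614.
D = q·S·CD = 6488 × 291 × 0.03614 = 68230 N

D = 68200 N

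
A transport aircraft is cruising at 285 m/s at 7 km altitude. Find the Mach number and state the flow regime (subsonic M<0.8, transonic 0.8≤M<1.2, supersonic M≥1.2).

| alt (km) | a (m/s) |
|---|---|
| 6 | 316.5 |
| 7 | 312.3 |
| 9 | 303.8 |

At 7 km, from the table: a = 312.3 m/s.
M = v/a = 285 / 312.3 = 0.913
M = 0.913 → transonic.

M = 0.913 (transonic)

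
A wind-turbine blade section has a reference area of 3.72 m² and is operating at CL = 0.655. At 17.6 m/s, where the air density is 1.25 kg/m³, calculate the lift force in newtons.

Dynamic pressure q = ½ρv² = ½ × 1.25 × 17.6² = 193.6 Pa.
L = q·S·CL = 193.6 × 3.72 × 0.655 = 472 N

L = 472 N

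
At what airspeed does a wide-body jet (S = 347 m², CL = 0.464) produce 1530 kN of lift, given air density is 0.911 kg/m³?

v = 144 m/s

L = ½ρv²S·CL ⇒ v = √(2L/(ρ·S·CL))
v = √(2 × 1.53×10^6 / (0.911 × 347 × 0.464)) = √20860 = 144 m/s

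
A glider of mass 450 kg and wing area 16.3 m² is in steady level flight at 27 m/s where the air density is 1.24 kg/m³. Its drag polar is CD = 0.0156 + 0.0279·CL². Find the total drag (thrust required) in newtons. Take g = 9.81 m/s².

Weight W = mg = 450 × 9.81 = 4414.5 N; in level flight L = W.
Dynamic pressure q = 0.5 × 1.24 × 27² = 452 Pa.
Required CL = L/(qS) = 4414.5/(452·16.3) = 0.5992.
CD = 0.0156 + 0.0279 × 0.5992² = 0.02562.
D = q·S·CD = 452 × 16.3 × 0.02562 = 188.7 N

D = 189 N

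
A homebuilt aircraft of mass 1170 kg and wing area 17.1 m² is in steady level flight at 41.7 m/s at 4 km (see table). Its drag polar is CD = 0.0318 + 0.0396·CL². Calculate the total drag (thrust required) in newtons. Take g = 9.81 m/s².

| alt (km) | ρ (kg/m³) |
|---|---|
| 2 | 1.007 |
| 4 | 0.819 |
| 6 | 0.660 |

D = 816 N

At 4 km, from the table: ρ = 0.819 kg/m³.
Weight W = mg = 1170 × 9.81 = 11478 N; in level flight L = W.
Dynamic pressure q = 0.5 × 0.819 × 41.7² = 712.1 Pa.
CL = W/(q·S) = 11478 / (712.1 × 17.1) = 0.9426.
CD = 0.0318 + 0.0396 × 0.9426² = 0.06699.
D = q·S·CD = 712.1 × 17.1 × 0.06699 = 815.6 N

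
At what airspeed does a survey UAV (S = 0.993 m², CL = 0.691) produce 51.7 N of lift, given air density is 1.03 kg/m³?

v = 12.1 m/s

L = ½ρv²S·CL ⇒ v = √(2L/(ρ·S·CL))
v = √(2 × 51.7 / (1.03 × 0.993 × 0.691)) = √146.3 = 12.1 m/s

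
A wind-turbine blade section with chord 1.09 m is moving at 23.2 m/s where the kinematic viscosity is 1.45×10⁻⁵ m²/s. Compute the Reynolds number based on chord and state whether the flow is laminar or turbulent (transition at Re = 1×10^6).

Re = 1.74×10^6 (turbulent)

Re = v·c/ν = 23.2 × 1.09 / (1.45×10⁻⁵) = 1.74×10^6
Since 1.74×10^6 > 1×10^6, the flow is turbulent.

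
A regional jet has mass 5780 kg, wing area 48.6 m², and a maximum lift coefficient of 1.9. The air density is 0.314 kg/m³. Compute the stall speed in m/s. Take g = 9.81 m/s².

Stall occurs when L = W at CL,max. W = mg = 5780 × 9.81 = 56700 N.
From L = ½ρV²S·CL,max = W: V_stall = √(2W/(ρSCL,max)) = √(2·56700/(0.314·48.6·1.9))
V_stall = √3911 = 62.5 m/s

V_stall = 62.5 m/s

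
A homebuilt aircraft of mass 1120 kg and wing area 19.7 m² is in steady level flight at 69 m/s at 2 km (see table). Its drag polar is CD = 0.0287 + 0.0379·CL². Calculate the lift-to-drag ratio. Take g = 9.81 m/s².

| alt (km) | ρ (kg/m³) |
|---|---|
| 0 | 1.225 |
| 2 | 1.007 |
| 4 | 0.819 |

L/D = 7.57

At 2 km, from the table: ρ = 1.007 kg/m³.
Level flight ⇒ L = W = m·g = 1120 × 9.81 = 10987 N.
q = ½ρv² = ½ × 1.007 × 69² = 2397 Pa.
CL = W/(q·S) = 10987 / (2397 × 19.7) = 0.2327.
CD = 0.0287 + 0.0379 × 0.2327² = 0.03075.
L/D = CL/CD = 0.2327 / 0.03075 = 7.57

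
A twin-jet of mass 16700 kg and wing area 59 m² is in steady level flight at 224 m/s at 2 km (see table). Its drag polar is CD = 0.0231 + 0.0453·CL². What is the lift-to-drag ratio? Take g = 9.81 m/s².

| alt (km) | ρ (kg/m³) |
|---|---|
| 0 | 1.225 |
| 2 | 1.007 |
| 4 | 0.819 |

L/D = 4.65

At 2 km, from the table: ρ = 1.007 kg/m³.
Weight W = mg = 16700 × 9.81 = 1.6383×10^5 N; in level flight L = W.
Dynamic pressure q = 0.5 × 1.007 × 224² = 25260 Pa.
Required CL = L/(qS) = 1.6383×10^5/(25260·59) = 0.1099.
CD = 0.0231 + 0.0453 × 0.1099² = 0.02365.
L/D = CL/CD = 0.1099 / 0.02365 = 4.65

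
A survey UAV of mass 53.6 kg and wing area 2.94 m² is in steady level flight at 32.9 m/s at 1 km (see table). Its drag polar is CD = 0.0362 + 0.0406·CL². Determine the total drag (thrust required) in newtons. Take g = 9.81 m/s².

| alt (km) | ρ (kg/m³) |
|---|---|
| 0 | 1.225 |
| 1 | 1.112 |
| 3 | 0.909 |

D = 70.4 N

At 1 km, from the table: ρ = 1.112 kg/m³.
Level flight ⇒ L = W = m·g = 53.6 × 9.81 = 525.82 N.
q = ½ρv² = ½ × 1.112 × 32.9² = 601.8 Pa.
CL = W/(q·S) = 525.82 / (601.8 × 2.94) = 0.2972.
CD = 0.0362 + 0.0406 × 0.2972² = 0.03979.
D = q·S·CD = 601.8 × 2.94 × 0.03979 = 70.39 N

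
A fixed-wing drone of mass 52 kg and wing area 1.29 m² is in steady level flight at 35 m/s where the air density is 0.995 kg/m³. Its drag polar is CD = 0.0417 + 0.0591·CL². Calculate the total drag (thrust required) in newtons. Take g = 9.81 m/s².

D = 52.3 N

Level flight ⇒ L = W = m·g = 52 × 9.81 = 510.12 N.
Dynamic pressure q = 0.5 × 0.995 × 35² = 609.4 Pa.
Required CL = L/(qS) = 510.12/(609.4·1.29) = 0.6489.
CD = 0.0417 + 0.0591 × 0.6489² = 0.06658.
D = q·S·CD = 609.4 × 1.29 × 0.06658 = 52.35 N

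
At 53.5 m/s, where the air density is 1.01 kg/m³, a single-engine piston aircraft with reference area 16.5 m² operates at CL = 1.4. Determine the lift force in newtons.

L = 33400 N

Dynamic pressure q = ½ρv² = ½ × 1.01 × 53.5² = 1445 Pa.
L = q·S·CL = 1445 × 16.5 × 1.4 = 33400 N ≈ 33.4 kN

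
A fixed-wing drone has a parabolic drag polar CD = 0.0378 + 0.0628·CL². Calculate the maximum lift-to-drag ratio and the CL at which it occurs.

For CD = CD0 + K·CL², (L/D)max occurs at CL* = √(CD0/K) and equals 1/(2√(K·CD0)).
(L/D)max = 1/(2√(0.0628 × 0.0378)) = 1/(2 × 0.04872) = 10.3
CL* = √(0.0378/0.0628) = 0.776

(L/D)max = 10.3, at CL = 0.776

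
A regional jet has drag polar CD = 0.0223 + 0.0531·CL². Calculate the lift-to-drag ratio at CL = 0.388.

CD = 0.0223 + 0.0531 × 0.388² = 0.03029
L/D = CL/CD = 0.388 / 0.03029 = 12.8

L/D = 12.8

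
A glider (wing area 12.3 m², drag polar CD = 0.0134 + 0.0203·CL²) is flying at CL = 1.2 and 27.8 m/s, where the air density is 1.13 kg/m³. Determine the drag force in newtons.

D = 229 N

CD = 0.0134 + 0.0203 × 1.2² = 0.04263
D = ½ρv²S·CD = ½ × 1.13 × 27.8² × 12.3 × 0.04263 = 229 N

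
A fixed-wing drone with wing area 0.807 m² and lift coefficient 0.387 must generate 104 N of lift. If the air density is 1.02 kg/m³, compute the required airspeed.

L = ½ρv²S·CL ⇒ v = √(2L/(ρ·S·CL))
v = √(2 × 104 / (1.02 × 0.807 × 0.387)) = √652.9 = 25.6 m/s

v = 25.6 m/s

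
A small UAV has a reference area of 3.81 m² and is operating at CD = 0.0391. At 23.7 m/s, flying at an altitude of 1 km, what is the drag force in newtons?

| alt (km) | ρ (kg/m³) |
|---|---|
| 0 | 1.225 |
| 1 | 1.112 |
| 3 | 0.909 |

D = 46.5 N

At 1 km, from the table: ρ = 1.112 kg/m³.
Dynamic pressure q = ½ρv² = ½ × 1.112 × 23.7² = 312.3 Pa.
D = q·S·CD = 312.3 × 3.81 × 0.0391 = 46.5 N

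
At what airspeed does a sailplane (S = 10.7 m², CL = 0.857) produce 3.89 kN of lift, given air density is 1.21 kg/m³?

v = 26.5 m/s

L = ½ρv²S·CL ⇒ v = √(2L/(ρ·S·CL))
v = √(2 × 3890 / (1.21 × 10.7 × 0.857)) = √701.2 = 26.5 m/s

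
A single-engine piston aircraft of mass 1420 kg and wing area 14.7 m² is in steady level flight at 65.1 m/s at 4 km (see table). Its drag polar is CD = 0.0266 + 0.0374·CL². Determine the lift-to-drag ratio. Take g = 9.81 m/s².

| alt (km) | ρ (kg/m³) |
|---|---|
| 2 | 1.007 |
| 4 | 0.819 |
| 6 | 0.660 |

At 4 km, from the table: ρ = 0.819 kg/m³.
Weight W = mg = 1420 × 9.81 = 13930 N; in level flight L = W.
Dynamic pressure q = 0.5 × 0.819 × 65.1² = 1735 Pa.
Required CL = L/(qS) = 13930/(1735·14.7) = 0.546.
CD = 0.0266 + 0.0374 × 0.546² = 0.03775.
L/D = CL/CD = 0.546 / 0.03775 = 14.5

L/D = 14.5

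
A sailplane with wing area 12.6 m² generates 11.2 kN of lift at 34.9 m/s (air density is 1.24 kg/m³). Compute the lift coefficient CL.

CL = 1.18

From L = ½ρv²S·CL, rearranging gives CL = 2L/(ρv²S).
CL = 2 × 11200 / (1.24 × 34.9² × 12.6) = 1.18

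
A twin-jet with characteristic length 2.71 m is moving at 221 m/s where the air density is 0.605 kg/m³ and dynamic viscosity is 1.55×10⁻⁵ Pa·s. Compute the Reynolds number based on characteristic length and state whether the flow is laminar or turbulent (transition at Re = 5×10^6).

Re = ρ·v·c/μ = 0.605 × 221 × 2.71 / (1.55×10⁻⁵) = 2.34×10^7
Since 2.34×10^7 > 5×10^6, the flow is turbulent.

Re = 2.34×10^7 (turbulent)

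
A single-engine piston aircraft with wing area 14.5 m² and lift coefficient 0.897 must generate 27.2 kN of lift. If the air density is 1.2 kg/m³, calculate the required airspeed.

L = ½ρv²S·CL ⇒ v = √(2L/(ρ·S·CL))
v = √(2 × 27200 / (1.2 × 14.5 × 0.897)) = √3485 = 59 m/s

v = 59 m/s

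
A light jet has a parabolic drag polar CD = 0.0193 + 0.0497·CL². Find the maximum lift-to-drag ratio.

For CD = CD0 + K·CL², (L/D)max occurs at CL* = √(CD0/K) and equals 1/(2√(K·CD0)).
(L/D)max = 1/(2√(0.0497 × 0.0193)) = 1/(2 × 0.03097) = 16.1

(L/D)max = 16.1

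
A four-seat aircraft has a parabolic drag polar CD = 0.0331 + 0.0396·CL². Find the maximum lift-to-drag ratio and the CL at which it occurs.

(L/D)max = 13.8, at CL = 0.914

For CD = CD0 + K·CL², (L/D)max occurs at CL* = √(CD0/K) and equals 1/(2√(K·CD0)).
(L/D)max = 1/(2√(0.0396 × 0.0331)) = 1/(2 × 0.0362) = 13.8
CL* = √(0.0331/0.0396) = 0.914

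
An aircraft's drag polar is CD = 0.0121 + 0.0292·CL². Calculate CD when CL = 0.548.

CD = 0.0209

CD = 0.0121 + 0.0292 × 0.548² = 0.0121 + 0.008769 = 0.0209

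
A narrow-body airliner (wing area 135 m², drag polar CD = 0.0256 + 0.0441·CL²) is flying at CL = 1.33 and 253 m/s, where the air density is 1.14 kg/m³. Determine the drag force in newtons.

CD = 0.0256 + 0.0441 × 1.33² = 0.1036
D = ½ρv²S·CD = ½ × 1.14 × 253² × 135 × 0.1036 = 5.1×10^5 N

D = 5.1×10^5 N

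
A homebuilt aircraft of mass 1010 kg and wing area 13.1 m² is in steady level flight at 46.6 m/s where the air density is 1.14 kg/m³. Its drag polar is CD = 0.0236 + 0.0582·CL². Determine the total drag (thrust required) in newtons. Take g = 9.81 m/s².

Level flight ⇒ L = W = m·g = 1010 × 9.81 = 9908.1 N.
q = ½ρv² = ½ × 1.14 × 46.6² = 1238 Pa.
CL = 2W/(ρv²S) = 2×9908.1/(1.14×46.6²×13.1) = 0.611.
CD = 0.0236 + 0.0582 × 0.611² = 0.04533.
D = q·S·CD = 1238 × 13.1 × 0.04533 = 735 N

D = 735 N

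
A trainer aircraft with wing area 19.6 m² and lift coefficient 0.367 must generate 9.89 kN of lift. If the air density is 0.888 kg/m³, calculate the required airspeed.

v = 55.6 m/s

L = ½ρv²S·CL ⇒ v = √(2L/(ρ·S·CL))
v = √(2 × 9890 / (0.888 × 19.6 × 0.367)) = √3097 = 55.6 m/s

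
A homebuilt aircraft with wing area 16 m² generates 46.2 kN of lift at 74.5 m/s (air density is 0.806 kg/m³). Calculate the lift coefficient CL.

CL = 1.29

From L = ½ρv²S·CL, rearranging gives CL = 2L/(ρv²S).
CL = 2 × 46200 / (0.806 × 74.5² × 16) = 1.29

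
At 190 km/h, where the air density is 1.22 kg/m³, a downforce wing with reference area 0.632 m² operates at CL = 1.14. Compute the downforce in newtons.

L = 1220 N

Convert speed: v = 190 km/h ÷ 3.6 = 52.78 m/s.
Dynamic pressure q = ½ρv² = ½ × 1.22 × 52.78² = 1699 Pa.
L = q·S·CL = 1699 × 0.632 × 1.14 = 1220 N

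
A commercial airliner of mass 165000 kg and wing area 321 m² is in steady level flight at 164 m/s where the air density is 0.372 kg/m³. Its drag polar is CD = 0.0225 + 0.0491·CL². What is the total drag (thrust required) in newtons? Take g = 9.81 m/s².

Level flight ⇒ L = W = m·g = 165000 × 9.81 = 1.6186×10^6 N.
Dynamic pressure q = 0.5 × 0.372 × 164² = 5003 Pa.
Required CL = L/(qS) = 1.6186×10^6/(5003·321) = 1.008.
CD = 0.0225 + 0.0491 × 1.008² = 0.07239.
D = q·S·CD = 5003 × 321 × 0.07239 = 1.162×10^5 N

D = 1.16×10^5 N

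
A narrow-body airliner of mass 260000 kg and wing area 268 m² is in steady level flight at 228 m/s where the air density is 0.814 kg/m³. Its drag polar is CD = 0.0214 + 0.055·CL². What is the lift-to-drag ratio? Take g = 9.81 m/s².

Weight W = mg = 260000 × 9.81 = 2.5506×10^6 N; in level flight L = W.
q = ½ρv² = ½ × 0.814 × 228² = 21160 Pa.
Required CL = L/(qS) = 2.5506×10^6/(21160·268) = 0.4498.
CD = 0.0214 + 0.055 × 0.4498² = 0.03253.
L/D = CL/CD = 0.4498 / 0.03253 = 13.8

L/D = 13.8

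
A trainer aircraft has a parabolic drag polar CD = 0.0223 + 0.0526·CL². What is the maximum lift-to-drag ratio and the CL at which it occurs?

(L/D)max = 14.6, at CL = 0.651

For CD = CD0 + K·CL², (L/D)max occurs at CL* = √(CD0/K) and equals 1/(2√(K·CD0)).
(L/D)max = 1/(2√(0.0526 × 0.0223)) = 1/(2 × 0.03425) = 14.6
CL* = √(0.0223/0.0526) = 0.651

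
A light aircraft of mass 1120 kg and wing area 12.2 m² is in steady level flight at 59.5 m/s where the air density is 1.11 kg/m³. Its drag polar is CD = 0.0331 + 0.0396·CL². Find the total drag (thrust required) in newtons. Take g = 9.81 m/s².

Level flight ⇒ L = W = m·g = 1120 × 9.81 = 10987 N.
q = ½ρv² = ½ × 1.11 × 59.5² = 1965 Pa.
Required CL = L/(qS) = 10987/(1965·12.2) = 0.4584.
CD = 0.0331 + 0.0396 × 0.4584² = 0.04142.
D = q·S·CD = 1965 × 12.2 × 0.04142 = 992.9 N

D = 993 N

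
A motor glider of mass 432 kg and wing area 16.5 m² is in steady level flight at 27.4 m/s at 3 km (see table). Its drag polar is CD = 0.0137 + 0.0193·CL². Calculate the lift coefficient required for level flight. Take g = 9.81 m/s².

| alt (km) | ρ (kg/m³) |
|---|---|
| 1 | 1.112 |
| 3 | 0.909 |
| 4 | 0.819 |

At 3 km, from the table: ρ = 0.909 kg/m³.
Weight W = mg = 432 × 9.81 = 4237.9 N; in level flight L = W.
Dynamic pressure q = 0.5 × 0.909 × 27.4² = 341.2 Pa.
Required CL = L/(qS) = 4237.9/(341.2·16.5) = 0.7527.

CL = 0.753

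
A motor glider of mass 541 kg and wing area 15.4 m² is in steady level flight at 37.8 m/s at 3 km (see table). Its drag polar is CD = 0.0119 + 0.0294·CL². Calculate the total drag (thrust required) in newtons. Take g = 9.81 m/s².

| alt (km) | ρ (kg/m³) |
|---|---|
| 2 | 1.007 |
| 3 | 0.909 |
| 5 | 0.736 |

D = 202 N

At 3 km, from the table: ρ = 0.909 kg/m³.
In steady level flight, lift balances weight: W = mg = 541 × 9.81 = 5307.2 N.
q = ½ρv² = ½ × 0.909 × 37.8² = 649.4 Pa.
CL = 2W/(ρv²S) = 2×5307.2/(0.909×37.8²×15.4) = 0.5307.
CD = 0.0119 + 0.0294 × 0.5307² = 0.02018.
D = q·S·CD = 649.4 × 15.4 × 0.02018 = 201.8 N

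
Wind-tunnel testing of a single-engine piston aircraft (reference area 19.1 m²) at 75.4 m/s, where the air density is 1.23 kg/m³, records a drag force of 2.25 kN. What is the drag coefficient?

From D = ½ρv²S·CD, rearranging gives CD = 2D/(ρv²S).
CD = 2 × 2250 / (1.23 × 75.4² × 19.1) = 0.0337

CD = 0.0337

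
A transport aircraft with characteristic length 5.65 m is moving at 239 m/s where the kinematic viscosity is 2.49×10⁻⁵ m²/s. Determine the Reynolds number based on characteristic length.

Re = 5.42×10^7

Re = v·c/ν = 239 × 5.65 / (2.49×10⁻⁵) = 5.42×10^7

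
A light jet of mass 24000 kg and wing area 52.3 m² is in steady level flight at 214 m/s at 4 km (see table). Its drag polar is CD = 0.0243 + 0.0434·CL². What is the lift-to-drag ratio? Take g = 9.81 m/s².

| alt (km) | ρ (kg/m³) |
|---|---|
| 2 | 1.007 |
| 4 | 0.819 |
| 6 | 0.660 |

At 4 km, from the table: ρ = 0.819 kg/m³.
Level flight ⇒ L = W = m·g = 24000 × 9.81 = 2.3544×10^5 N.
Dynamic pressure q = 0.5 × 0.819 × 214² = 18750 Pa.
CL = W/(q·S) = 2.3544×10^5 / (18750 × 52.3) = 0.24.
CD = 0.0243 + 0.0434 × 0.24² = 0.0268.
L/D = CL/CD = 0.24 / 0.0268 = 8.96

L/D = 8.96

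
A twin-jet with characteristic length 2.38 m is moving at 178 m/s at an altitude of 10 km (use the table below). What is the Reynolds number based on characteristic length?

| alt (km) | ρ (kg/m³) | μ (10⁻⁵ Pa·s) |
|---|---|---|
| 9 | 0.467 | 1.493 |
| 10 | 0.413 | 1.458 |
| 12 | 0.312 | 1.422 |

Re = 1.2×10^7

At 10 km, from the table: ρ = 0.413 kg/m³, μ = 1.458×10⁻⁵ Pa·s.
Re = ρ·v·c/μ = 0.413 × 178 × 2.38 / (1.458×10⁻⁵) = 1.2×10^7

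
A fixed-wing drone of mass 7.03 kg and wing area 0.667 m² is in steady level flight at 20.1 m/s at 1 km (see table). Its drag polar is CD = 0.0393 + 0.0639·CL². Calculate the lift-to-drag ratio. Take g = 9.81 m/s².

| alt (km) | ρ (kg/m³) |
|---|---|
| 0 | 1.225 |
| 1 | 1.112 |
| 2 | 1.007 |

L/D = 8.71

At 1 km, from the table: ρ = 1.112 kg/m³.
Weight W = mg = 7.03 × 9.81 = 68.964 N; in level flight L = W.
q = ½ρv² = ½ × 1.112 × 20.1² = 224.6 Pa.
CL = 2W/(ρv²S) = 2×68.964/(1.112×20.1²×0.667) = 0.4603.
CD = 0.0393 + 0.0639 × 0.4603² = 0.05284.
L/D = CL/CD = 0.4603 / 0.05284 = 8.71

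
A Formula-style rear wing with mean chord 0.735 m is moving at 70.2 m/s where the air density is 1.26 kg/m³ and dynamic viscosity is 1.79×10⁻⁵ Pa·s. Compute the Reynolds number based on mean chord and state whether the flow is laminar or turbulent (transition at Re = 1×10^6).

Re = ρ·v·c/μ = 1.26 × 70.2 × 0.735 / (1.79×10⁻⁵) = 3.63×10^6
Since 3.63×10^6 > 1×10^6, the flow is turbulent.

Re = 3.63×10^6 (turbulent)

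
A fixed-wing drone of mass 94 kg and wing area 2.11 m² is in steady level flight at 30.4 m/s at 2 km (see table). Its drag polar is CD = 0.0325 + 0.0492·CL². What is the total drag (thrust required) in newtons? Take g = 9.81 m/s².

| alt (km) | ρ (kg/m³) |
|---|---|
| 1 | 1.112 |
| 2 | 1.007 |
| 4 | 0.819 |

At 2 km, from the table: ρ = 1.007 kg/m³.
In steady level flight, lift balances weight: W = mg = 94 × 9.81 = 922.14 N.
q = ½ρv² = ½ × 1.007 × 30.4² = 465.3 Pa.
Required CL = L/(qS) = 922.14/(465.3·2.11) = 0.9392.
CD = 0.0325 + 0.0492 × 0.9392² = 0.0759.
D = q·S·CD = 465.3 × 2.11 × 0.0759 = 74.52 N

D = 74.5 N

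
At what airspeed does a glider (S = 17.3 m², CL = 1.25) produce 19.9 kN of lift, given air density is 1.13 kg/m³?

v = 40.4 m/s

L = ½ρv²S·CL ⇒ v = √(2L/(ρ·S·CL))
v = √(2 × 19900 / (1.13 × 17.3 × 1.25)) = √1629 = 40.4 m/s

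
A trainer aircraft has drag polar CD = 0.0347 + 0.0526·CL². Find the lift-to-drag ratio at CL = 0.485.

L/D = 10.3

CD = 0.0347 + 0.0526 × 0.485² = 0.04707
L/D = CL/CD = 0.485 / 0.04707 = 10.3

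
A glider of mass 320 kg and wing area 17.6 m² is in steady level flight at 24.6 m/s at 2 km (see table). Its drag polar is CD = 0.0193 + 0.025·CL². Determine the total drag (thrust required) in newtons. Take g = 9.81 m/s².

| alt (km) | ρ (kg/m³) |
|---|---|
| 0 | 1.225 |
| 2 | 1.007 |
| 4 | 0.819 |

At 2 km, from the table: ρ = 1.007 kg/m³.
Weight W = mg = 320 × 9.81 = 3139.2 N; in level flight L = W.
q = ½ρv² = ½ × 1.007 × 24.6² = 304.7 Pa.
CL = 2W/(ρv²S) = 2×3139.2/(1.007×24.6²×17.6) = 0.5854.
CD = 0.0193 + 0.025 × 0.5854² = 0.02787.
D = q·S·CD = 304.7 × 17.6 × 0.02787 = 149.4 N

D = 149 N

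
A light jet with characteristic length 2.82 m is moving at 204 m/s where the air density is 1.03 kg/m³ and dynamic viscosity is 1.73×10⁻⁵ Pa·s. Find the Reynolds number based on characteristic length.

Re = ρ·v·c/μ = 1.03 × 204 × 2.82 / (1.73×10⁻⁵) = 3.43×10^7

Re = 3.43×10^7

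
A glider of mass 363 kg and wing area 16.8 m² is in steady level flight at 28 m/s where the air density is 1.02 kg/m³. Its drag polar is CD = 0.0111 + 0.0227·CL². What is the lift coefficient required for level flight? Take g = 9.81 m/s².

Weight W = mg = 363 × 9.81 = 3561 N; in level flight L = W.
q = ½ρv² = ½ × 1.02 × 28² = 399.8 Pa.
CL = 2W/(ρv²S) = 2×3561/(1.02×28²×16.8) = 0.5301.

CL = 0.53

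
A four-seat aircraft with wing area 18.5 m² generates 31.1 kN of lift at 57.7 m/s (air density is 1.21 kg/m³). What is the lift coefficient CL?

CL = 0.835

From L = ½ρv²S·CL, rearranging gives CL = 2L/(ρv²S).
CL = 2 × 31100 / (1.21 × 57.7² × 18.5) = 0.835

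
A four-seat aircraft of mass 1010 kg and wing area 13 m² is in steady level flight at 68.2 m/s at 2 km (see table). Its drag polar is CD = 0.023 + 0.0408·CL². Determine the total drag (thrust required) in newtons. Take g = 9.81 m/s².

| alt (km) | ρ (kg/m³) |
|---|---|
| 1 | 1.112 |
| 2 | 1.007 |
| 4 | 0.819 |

At 2 km, from the table: ρ = 1.007 kg/m³.
In steady level flight, lift balances weight: W = mg = 1010 × 9.81 = 9908.1 N.
q = ½ρv² = ½ × 1.007 × 68.2² = 2342 Pa.
Required CL = L/(qS) = 9908.1/(2342·13) = 0.3254.
CD = 0.023 + 0.0408 × 0.3254² = 0.02732.
D = q·S·CD = 2342 × 13 × 0.02732 = 831.8 N

D = 832 N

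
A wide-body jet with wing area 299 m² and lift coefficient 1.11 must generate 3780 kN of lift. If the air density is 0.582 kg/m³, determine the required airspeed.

v = 198 m/s

L = ½ρv²S·CL ⇒ v = √(2L/(ρ·S·CL))
v = √(2 × 3.78×10^6 / (0.582 × 299 × 1.11)) = √39140 = 198 m/s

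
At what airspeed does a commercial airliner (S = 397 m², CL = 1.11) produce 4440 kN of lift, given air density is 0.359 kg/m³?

v = 237 m/s

L = ½ρv²S·CL ⇒ v = √(2L/(ρ·S·CL))
v = √(2 × 4.44×10^6 / (0.359 × 397 × 1.11)) = √56130 = 237 m/s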